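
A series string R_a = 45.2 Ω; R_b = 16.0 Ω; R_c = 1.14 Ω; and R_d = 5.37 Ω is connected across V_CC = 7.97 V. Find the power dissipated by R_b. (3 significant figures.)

P ≈ 0.222 W

ΣR = 67.71 Ω → I = 7.97/67.71 = 0.1177 A.
V(R_b) = I·R = 1.883 V; P = V·I = 1.883 × 0.1177 = 0.2217 W.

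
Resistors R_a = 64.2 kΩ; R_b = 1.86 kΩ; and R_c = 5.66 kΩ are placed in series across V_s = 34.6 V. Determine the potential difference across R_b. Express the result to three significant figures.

ΣR = 64.2 + 1.86 + 5.66 = 71.72 kΩ.
V = V_s · R/ΣR = 34.6 × 0.02593 = 0.8973 V.

V ≈ 0.897 V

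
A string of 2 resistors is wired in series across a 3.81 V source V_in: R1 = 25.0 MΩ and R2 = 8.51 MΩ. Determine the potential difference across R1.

V ≈ 2.84 V

ΣR = 25.0 + 8.51 = 33.51 MΩ.
V = V_in · R/ΣR = 3.81 × 0.7460 = 2.842 V.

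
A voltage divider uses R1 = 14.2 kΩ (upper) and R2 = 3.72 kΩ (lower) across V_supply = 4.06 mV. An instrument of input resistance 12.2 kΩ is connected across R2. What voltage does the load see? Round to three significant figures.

V_out ≈ 0.679 mV

First combine the lower leg with the load: R2 ‖ R_L = 2.851 kΩ.
Voltage divider with the loaded lower leg: V_out = 4.06 × 2.851/(14.2 + 2.851) = 4.06 × 0.1672 = 0.6788 mV.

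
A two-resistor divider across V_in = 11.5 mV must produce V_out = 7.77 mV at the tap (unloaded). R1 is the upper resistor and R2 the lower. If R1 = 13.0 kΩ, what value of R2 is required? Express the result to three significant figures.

The divider ratio is R2/(R1+R2) = 7.77/11.5 = 0.6757.
So R2 = R1 · V_out/(V_in − V_out) = 13.0 × 7.77/(11.5 − 7.77) = 13.0 × 2.083 = 27.08 kΩ.

R2 ≈ 27.1 kΩ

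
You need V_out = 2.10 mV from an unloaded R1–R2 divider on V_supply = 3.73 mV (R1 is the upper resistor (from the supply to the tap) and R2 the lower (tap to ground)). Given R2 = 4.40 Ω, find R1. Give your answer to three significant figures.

Required fraction k = V_out/V_supply = 0.5630.
R1 = R2·(1/k − 1) = 4.40 × 0.7762 = 3.415 Ω.

R1 ≈ 3.42 Ω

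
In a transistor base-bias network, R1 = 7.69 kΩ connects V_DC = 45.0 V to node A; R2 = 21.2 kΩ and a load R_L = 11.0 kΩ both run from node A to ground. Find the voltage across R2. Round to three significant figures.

V_out ≈ 21.8 V

First combine the lower leg with the load: R2 ‖ R_L = 7.242 kΩ.
Now apply the divider: V_out = 45.0 × 0.4850 = 21.83 V.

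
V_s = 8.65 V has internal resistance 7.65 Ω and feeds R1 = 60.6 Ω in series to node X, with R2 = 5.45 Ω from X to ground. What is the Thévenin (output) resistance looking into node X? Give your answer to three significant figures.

R1' = 7.65 + 60.6 = 68.25 Ω (source resistance + R1).
With V_s suppressed (replaced by a short), R_th = R1' ‖ R2 = (68.25 × 5.45)/(68.25 + 5.45) = 5.047 Ω.

R_th ≈ 5.05 Ω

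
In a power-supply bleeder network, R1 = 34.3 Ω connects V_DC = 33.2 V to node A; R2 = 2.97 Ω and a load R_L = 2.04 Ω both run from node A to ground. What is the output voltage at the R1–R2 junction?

The load sits in parallel with R2, giving an effective lower resistance R2' = R2·R_L/(R2+R_L) = 1.209 Ω.
Now apply the divider: V_out = 33.2 × 0.03406 = 1.131 V.
(Unloaded it would be 2.65 V; the load pulls it down.)

V_out ≈ 1.13 V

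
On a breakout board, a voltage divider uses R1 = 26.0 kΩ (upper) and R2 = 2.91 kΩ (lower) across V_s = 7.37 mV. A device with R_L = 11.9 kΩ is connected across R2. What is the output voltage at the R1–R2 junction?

V_out ≈ 0.608 mV

First combine the lower leg with the load: R2 ‖ R_L = 2.338 kΩ.
Voltage divider with the loaded lower leg: V_out = 7.37 × 2.338/(26.0 + 2.338) = 7.37 × 0.08251 = 0.6081 mV.
(Unloaded it would be 0.742 mV; the load pulls it down.)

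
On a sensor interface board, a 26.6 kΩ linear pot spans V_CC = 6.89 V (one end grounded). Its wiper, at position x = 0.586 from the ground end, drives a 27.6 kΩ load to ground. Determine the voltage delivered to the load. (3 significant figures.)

Split the track: R_lower = x·R_p = 15.59 kΩ, R_upper = (1−x)·R_p = 11.01 kΩ.
R_L loads the lower segment: effective lower R = 9.962 kΩ.
Loaded-divider output: V_out = 6.89 × 0.4750 = 3.272 V.
(Unloaded: V_out = x·V_CC = 4.04 V.)

V_out ≈ 3.27 V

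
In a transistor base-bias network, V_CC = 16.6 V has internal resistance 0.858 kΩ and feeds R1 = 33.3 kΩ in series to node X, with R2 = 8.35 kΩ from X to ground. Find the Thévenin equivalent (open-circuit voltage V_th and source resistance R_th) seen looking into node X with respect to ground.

R1' = 0.858 + 33.3 = 34.16 kΩ (source resistance + R1).
With X open, the divider is unloaded: V_th = 16.6 × 8.35/42.51 = 3.261 V.
Zeroing V_CC shorts the top of R1' to ground, so R_th = R1' ‖ R2 = 6.710 kΩ.

V_th ≈ 3.26 V, R_th ≈ 6.71 kΩ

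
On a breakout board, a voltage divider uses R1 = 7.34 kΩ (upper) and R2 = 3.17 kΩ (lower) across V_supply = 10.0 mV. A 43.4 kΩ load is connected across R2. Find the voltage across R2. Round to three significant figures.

R2 ‖ R_L = (3.17 × 43.4)/(3.17 + 43.4) = 2.954 kΩ.
Then V_out = V_supply · R2'/(R1 + R2') = 10.0 × 2.954/10.29 = 2.870 mV.

V_out ≈ 2.87 mV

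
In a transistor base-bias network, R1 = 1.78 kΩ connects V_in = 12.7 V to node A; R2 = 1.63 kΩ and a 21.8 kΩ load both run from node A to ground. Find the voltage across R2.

V_out ≈ 5.84 V

First combine the lower leg with the load: R2 ‖ R_L = 1.517 kΩ.
Now apply the divider: V_out = 12.7 × 0.4601 = 5.843 V.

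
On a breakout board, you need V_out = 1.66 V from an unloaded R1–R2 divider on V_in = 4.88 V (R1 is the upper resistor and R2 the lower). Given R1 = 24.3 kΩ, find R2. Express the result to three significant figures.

R2 ≈ 12.5 kΩ

V_out/V_in = R2/(R1+R2) = 0.3402.
Rearranging, R2 = R1·k/(1−k) = 24.3 × 0.5155 = 12.53 kΩ.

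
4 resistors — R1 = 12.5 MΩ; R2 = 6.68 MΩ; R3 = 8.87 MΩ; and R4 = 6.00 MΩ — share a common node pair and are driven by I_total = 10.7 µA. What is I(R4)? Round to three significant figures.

ΣG = 1/12.5 + 1/6.68 + 1/8.87 + 1/6.00 = 0.5091.
R4 takes the fraction G_k/ΣG = 0.1667/0.5091 = 0.3274, so I = 10.7 × 0.3274 = 3.503 µA.

I ≈ 3.50 µA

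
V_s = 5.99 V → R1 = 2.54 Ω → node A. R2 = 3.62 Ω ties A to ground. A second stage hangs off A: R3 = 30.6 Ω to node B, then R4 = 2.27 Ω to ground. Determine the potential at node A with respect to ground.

V_A ≈ 3.37 V

Node A sees R2 in parallel with the series input of stage 2, R3 + R4 = 32.87 Ω.
Effective lower resistance at A: R2 ‖ 32.87 = 3.261 Ω.
V_A = 5.99 × 3.261/(2.54 + 3.261) = 3.367 V.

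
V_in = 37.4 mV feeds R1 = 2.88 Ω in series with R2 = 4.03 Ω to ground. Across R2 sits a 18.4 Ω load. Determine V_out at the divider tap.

First combine the lower leg with the load: R2 ‖ R_L = 3.306 Ω.
Now apply the divider: V_out = 37.4 × 0.5344 = 19.99 mV.

V_out ≈ 20.0 mV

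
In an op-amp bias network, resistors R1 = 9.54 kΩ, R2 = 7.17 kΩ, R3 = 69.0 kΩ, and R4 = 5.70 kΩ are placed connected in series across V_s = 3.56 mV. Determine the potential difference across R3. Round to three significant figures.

V ≈ 2.69 mV

ΣR = 9.54 + 7.17 + 69.0 + 5.70 = 91.41 kΩ.
Voltage divider: V = V_s · (69.00 / 91.41) = 3.56 × 0.7548 = 2.687 mV.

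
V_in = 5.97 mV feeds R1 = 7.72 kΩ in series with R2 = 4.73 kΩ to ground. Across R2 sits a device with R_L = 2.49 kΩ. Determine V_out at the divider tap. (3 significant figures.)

V_out ≈ 1.04 mV

The load sits in parallel with R2, giving an effective lower resistance R2' = R2·R_L/(R2+R_L) = 1.631 kΩ.
Then V_out = V_in · R2'/(R1 + R2') = 5.97 × 1.631/9.351 = 1.041 mV.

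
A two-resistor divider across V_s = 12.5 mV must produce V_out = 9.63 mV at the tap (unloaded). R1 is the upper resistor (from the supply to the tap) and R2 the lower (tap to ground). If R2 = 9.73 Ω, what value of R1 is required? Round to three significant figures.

R1 ≈ 2.90 Ω

V_out/V_s = R2/(R1+R2) = 0.7704.
R1 = R2·(1/k − 1) = 9.73 × 0.2980 = 2.900 Ω.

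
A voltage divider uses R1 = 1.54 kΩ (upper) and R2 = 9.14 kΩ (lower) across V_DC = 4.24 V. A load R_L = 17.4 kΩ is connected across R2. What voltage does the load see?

R2 ‖ R_L = (9.14 × 17.4)/(9.14 + 17.4) = 5.992 kΩ.
Now apply the divider: V_out = 4.24 × 0.7955 = 3.373 V.

V_out ≈ 3.37 V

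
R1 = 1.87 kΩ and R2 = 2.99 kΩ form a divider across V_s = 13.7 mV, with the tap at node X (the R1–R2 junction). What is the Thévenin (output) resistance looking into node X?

R_th ≈ 1.15 kΩ

Zeroing V_s shorts the top of R1 to ground, so R_th = R1 ‖ R2 = 1.150 kΩ.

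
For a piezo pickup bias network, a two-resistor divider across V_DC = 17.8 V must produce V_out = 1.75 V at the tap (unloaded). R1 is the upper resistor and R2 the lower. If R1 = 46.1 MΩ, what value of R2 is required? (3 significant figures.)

R2 ≈ 5.03 MΩ

Required fraction k = V_out/V_DC = 0.09831.
Rearranging, R2 = R1·k/(1−k) = 46.1 × 0.1090 = 5.026 MΩ.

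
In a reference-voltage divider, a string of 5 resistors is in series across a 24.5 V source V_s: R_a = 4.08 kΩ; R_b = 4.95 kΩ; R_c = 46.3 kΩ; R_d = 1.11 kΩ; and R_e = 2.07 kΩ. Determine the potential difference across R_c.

ΣR = 4.08 + 4.95 + 46.3 + 1.11 + 2.07 = 58.51 kΩ.
By the voltage-divider rule, V = 24.5 × 46.30/58.51 = 19.39 V.

V ≈ 19.4 V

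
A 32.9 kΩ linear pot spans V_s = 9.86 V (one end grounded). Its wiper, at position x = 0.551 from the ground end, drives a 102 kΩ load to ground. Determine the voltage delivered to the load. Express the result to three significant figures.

V_out ≈ 5.03 V

The pot divides into 14.77 kΩ above the wiper and 18.13 kΩ below.
R_L loads the lower segment: effective lower R = 15.39 kΩ.
Then V_out = V_s · 15.39/(14.77 + 15.39) = 5.031 V.
(Unloaded: V_out = x·V_s = 5.43 V.)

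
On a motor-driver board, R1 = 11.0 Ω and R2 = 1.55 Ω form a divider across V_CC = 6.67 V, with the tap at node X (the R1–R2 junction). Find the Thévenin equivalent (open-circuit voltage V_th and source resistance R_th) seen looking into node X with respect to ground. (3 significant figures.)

V_th is the unloaded tap voltage: V_CC · R2/(R1+R2) = 6.67 × 0.1235 = 0.8238 V.
Looking into X with the source shorted: R_th = R1·R2/(R1+R2) = 11.00 × 1.55/12.55 = 1.359 Ω.

V_th ≈ 0.824 V, R_th ≈ 1.36 Ω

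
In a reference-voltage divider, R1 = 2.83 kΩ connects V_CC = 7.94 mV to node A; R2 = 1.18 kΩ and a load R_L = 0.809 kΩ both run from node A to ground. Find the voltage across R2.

The load sits in parallel with R2, giving an effective lower resistance R2' = R2·R_L/(R2+R_L) = 0.4799 kΩ.
Now apply the divider: V_out = 7.94 × 0.1450 = 1.151 mV.

V_out ≈ 1.15 mV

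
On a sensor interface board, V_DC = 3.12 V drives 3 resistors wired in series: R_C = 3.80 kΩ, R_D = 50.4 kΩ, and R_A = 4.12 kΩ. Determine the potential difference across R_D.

V ≈ 2.70 V

Series total: ΣR = 3.80 + 50.4 + 4.12 = 58.32 kΩ.
V = V_DC · R/ΣR = 3.12 × 0.8642 = 2.696 V.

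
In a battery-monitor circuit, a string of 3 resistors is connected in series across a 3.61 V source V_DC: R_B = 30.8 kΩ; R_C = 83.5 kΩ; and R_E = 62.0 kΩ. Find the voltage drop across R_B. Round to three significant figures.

V ≈ 0.631 V

Series total: ΣR = 30.8 + 83.5 + 62.0 = 176.3 kΩ.
Voltage divider: V = V_DC · (30.80 / 176.3) = 3.61 × 0.1747 = 0.6307 V.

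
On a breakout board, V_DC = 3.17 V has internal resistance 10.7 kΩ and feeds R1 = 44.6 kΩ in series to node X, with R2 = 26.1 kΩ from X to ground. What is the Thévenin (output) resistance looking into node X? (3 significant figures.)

R_th ≈ 17.7 kΩ

R1' = 10.7 + 44.6 = 55.30 kΩ (source resistance + R1).
With V_DC suppressed (replaced by a short), R_th = R1' ‖ R2 = (55.30 × 26.1)/(55.30 + 26.1) = 17.73 kΩ.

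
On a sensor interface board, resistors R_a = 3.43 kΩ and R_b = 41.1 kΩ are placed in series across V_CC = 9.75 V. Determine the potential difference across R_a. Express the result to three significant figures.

Total series resistance ΣR = 3.43 + 41.1 = 44.53 kΩ.
By the voltage-divider rule, V = 9.75 × 3.430/44.53 = 0.7510 V.

V ≈ 0.751 V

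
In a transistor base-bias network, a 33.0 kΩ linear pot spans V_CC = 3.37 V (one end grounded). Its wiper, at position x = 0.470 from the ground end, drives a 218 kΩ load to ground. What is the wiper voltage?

V_out ≈ 1.53 V

Lower segment x·R_p = 15.51 kΩ; upper segment (1−x)·R_p = 17.49 kΩ.
Lower segment in parallel with the load: 15.51 ‖ 218 = 14.48 kΩ.
Loaded-divider output: V_out = 3.37 × 0.4529 = 1.526 V.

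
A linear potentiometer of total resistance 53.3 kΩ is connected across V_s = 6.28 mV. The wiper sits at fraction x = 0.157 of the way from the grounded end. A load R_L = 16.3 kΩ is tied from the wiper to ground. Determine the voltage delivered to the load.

The pot divides into 44.93 kΩ above the wiper and 8.368 kΩ below.
(x·R_p) ‖ R_L = 5.529 kΩ.
Then V_out = V_s · 5.529/(44.93 + 5.529) = 0.6881 mV.

V_out ≈ 0.688 mV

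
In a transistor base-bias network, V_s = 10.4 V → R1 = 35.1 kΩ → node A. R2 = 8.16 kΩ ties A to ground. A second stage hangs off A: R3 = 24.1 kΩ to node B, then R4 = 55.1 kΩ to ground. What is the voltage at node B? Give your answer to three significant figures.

V_B ≈ 1.26 V

Looking into the second stage from A: R3 + R4 = 79.20 kΩ appears in parallel with R2.
R2 ‖ (R3+R4) = 7.398 kΩ.
So V_A = 10.4 × 0.1741 = 1.810 V.
Stage 2 is unloaded, so V_B = V_A · R4/(R3+R4) = 1.810 × 55.1/79.20 = 1.259 V.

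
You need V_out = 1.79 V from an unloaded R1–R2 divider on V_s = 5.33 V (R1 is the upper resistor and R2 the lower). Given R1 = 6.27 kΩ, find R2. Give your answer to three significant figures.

The divider ratio is R2/(R1+R2) = 1.79/5.33 = 0.3358.
So R2 = R1 · V_out/(V_s − V_out) = 6.27 × 1.79/(5.33 − 1.79) = 6.27 × 0.5056 = 3.170 kΩ.

R2 ≈ 3.17 kΩ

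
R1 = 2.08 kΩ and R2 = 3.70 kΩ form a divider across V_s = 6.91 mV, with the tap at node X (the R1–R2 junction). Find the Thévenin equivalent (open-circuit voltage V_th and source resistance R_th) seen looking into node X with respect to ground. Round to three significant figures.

V_th ≈ 4.42 mV, R_th ≈ 1.33 kΩ

Open-circuit (no load on X): V_th = V_s · R2/(R1 + R2) = 6.91 × 3.70/(2.080 + 3.70) = 4.423 mV.
Looking into X with the source shorted: R_th = R1·R2/(R1+R2) = 2.080 × 3.70/5.780 = 1.331 kΩ.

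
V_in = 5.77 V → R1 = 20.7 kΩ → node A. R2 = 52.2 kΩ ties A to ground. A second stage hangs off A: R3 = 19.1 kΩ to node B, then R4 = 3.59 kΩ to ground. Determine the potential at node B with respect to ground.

The second stage (R3 + R4 = 22.69 kΩ) loads node A in parallel with R2.
Effective lower resistance at A: R2 ‖ 22.69 = 15.82 kΩ.
So V_A = 5.77 × 0.4331 = 2.499 V.
Stage 2 is unloaded, so V_B = V_A · R4/(R3+R4) = 2.499 × 3.59/22.69 = 0.3954 V.

V_B ≈ 0.395 V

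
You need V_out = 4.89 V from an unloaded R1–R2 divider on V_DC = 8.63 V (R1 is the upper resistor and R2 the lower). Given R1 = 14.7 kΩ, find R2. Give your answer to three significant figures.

R2 ≈ 19.2 kΩ

The divider ratio is R2/(R1+R2) = 4.89/8.63 = 0.5666.
R2 = R1 · 0.5666/(1 − 0.5666) = 19.22 kΩ.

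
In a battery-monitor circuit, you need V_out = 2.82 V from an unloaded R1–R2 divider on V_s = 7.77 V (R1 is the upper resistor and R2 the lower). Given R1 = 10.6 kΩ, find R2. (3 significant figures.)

V_out/V_s = R2/(R1+R2) = 0.3629.
R2 = R1 · 0.3629/(1 − 0.3629) = 6.039 kΩ.

R2 ≈ 6.04 kΩ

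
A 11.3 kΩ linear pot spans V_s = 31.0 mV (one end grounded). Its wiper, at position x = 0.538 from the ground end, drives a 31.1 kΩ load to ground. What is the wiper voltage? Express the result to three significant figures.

The pot divides into 5.221 kΩ above the wiper and 6.079 kΩ below.
(x·R_p) ‖ R_L = 5.085 kΩ.
V_out = 31.0 × 5.085/(5.221 + 5.085) = 15.30 mV.

V_out ≈ 15.3 mV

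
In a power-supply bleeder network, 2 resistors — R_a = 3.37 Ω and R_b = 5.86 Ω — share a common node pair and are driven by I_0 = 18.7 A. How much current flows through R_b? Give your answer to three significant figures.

I ≈ 6.83 A

With just two branches, the current splits inversely with resistance.
So I = 18.7 × 3.37/9.230 = 6.828 A.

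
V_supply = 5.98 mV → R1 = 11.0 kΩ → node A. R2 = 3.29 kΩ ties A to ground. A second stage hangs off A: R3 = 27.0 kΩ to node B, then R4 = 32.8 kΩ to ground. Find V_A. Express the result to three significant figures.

The second stage (R3 + R4 = 59.80 kΩ) loads node A in parallel with R2.
R2 ‖ (R3+R4) = 3.118 kΩ.
First divider: V_A = V_supply · 3.118/(11.0 + 3.118) = 1.321 mV.

V_A ≈ 1.32 mV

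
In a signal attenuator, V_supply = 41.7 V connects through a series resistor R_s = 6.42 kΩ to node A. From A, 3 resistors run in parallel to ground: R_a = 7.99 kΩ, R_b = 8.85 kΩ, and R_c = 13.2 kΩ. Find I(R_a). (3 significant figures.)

Combine the parallel branches: R_p = (1/7.99 + 1/8.85 + 1/13.2)⁻¹ = 3.186 kΩ.
V_A by voltage divider: V_A = 41.7 × 3.186/(6.42 + 3.186) = 13.83 V.
Branch current I = V_A/R_a = 13.83/7.99 = 1.731 mA.
(Check via current divider: I_total = 4.341 mA; share G_k/ΣG = 0.3987 → same result.)

I ≈ 1.73 mA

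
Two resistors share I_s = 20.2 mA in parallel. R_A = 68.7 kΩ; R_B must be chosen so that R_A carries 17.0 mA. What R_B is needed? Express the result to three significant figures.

R_B ≈ 365 kΩ

Two-branch current divider: I_A = I_s · R_B/(R_A + R_B).
17.0/20.2 = R_B/(R_A + R_B) → R_B = R_A · (0.8416)/(1 − 0.8416) = 68.7 × 5.313 = 365.0 kΩ.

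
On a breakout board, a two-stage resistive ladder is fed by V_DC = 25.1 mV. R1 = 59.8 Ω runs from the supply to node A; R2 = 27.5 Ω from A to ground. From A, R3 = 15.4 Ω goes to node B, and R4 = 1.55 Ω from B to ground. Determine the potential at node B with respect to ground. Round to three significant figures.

V_B ≈ 0.342 mV

Node A sees R2 in parallel with the series input of stage 2, R3 + R4 = 16.95 Ω.
R2 ‖ (R3+R4) = 10.49 Ω.
So V_A = 25.1 × 0.1492 = 3.745 mV.
Stage 2 is unloaded, so V_B = V_A · R4/(R3+R4) = 3.745 × 1.55/16.95 = 0.3424 mV.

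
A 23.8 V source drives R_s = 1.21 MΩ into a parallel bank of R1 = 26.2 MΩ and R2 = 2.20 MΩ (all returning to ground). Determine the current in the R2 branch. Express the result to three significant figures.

Equivalent of the parallel group: R_p = 2.030 MΩ.
V_A = 23.8 × 2.030/3.240 = 14.91 V.
Branch current I = V_A/R2 = 14.91/2.20 = 6.778 µA.
(Check via current divider: I_total = 7.347 µA; share G_k/ΣG = 0.9225 → same result.)

I ≈ 6.78 µA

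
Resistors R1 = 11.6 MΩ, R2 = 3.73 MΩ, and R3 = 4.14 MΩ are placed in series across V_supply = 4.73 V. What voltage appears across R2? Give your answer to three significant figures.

V ≈ 0.906 V

Total series resistance ΣR = 11.6 + 3.73 + 4.14 = 19.47 MΩ.
V = V_supply · R/ΣR = 4.73 × 0.1916 = 0.9062 V.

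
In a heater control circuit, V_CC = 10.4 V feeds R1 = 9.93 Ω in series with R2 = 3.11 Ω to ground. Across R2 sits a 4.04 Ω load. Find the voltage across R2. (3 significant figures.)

V_out ≈ 1.56 V

The load sits in parallel with R2, giving an effective lower resistance R2' = R2·R_L/(R2+R_L) = 1.757 Ω.
Then V_out = V_CC · R2'/(R1 + R2') = 10.4 × 1.757/11.69 = 1.564 V.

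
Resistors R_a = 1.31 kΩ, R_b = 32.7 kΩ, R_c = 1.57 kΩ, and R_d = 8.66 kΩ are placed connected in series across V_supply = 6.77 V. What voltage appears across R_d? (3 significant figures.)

Total series resistance ΣR = 1.31 + 32.7 + 1.57 + 8.66 = 44.24 kΩ.
Voltage divider: V = V_supply · (8.660 / 44.24) = 6.77 × 0.1958 = 1.325 V.

V ≈ 1.33 V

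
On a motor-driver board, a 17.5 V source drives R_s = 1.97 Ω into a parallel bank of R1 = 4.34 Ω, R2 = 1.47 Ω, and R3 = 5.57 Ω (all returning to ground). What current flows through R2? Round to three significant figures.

Combine the parallel branches: R_p = (1/4.34 + 1/1.47 + 1/5.57)⁻¹ = 0.9172 Ω.
V_A by voltage divider: V_A = 17.5 × 0.9172/(1.97 + 0.9172) = 5.560 V.
I(R2) = V_A / R2 = 5.560/1.47 = 3.782 A.

I ≈ 3.78 A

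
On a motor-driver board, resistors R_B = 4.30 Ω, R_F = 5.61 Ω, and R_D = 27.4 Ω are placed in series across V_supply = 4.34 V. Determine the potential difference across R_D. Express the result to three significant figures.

Total series resistance ΣR = 4.30 + 5.61 + 27.4 = 37.31 Ω.
V = V_supply · R/ΣR = 4.34 × 0.7344 = 3.187 V.

V ≈ 3.19 V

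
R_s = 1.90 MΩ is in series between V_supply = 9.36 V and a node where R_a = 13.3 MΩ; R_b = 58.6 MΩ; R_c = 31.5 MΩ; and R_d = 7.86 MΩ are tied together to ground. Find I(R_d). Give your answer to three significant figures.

Equivalent of the parallel group: R_p = 3.980 MΩ.
V_A = 9.36 × 3.980/5.880 = 6.336 V.
I(R_d) = V_A / R_d = 6.336/7.86 = 0.8061 µA.

I ≈ 0.806 µA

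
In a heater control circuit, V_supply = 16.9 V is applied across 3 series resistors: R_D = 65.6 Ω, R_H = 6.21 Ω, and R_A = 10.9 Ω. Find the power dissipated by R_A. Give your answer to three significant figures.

Series current I = V_supply/ΣR = 16.9/82.71 = 0.2043 A.
V(R_A) = I·R = 2.227 V; P = V·I = 2.227 × 0.2043 = 0.4551 W.

P ≈ 0.455 W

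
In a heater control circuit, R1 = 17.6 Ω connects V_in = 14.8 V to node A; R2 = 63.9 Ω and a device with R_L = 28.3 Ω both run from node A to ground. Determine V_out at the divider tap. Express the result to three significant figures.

The load sits in parallel with R2, giving an effective lower resistance R2' = R2·R_L/(R2+R_L) = 19.61 Ω.
Voltage divider with the loaded lower leg: V_out = 14.8 × 19.61/(17.6 + 19.61) = 14.8 × 0.5271 = 7.800 V.
(Unloaded it would be 11.6 V; the load pulls it down.)

V_out ≈ 7.80 V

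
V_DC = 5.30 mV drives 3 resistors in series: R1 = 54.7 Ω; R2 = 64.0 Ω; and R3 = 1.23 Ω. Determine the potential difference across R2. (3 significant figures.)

ΣR = 54.7 + 64.0 + 1.23 = 119.9 Ω.
V = V_DC · R/ΣR = 5.30 × 0.5336 = 2.828 mV.

V ≈ 2.83 mV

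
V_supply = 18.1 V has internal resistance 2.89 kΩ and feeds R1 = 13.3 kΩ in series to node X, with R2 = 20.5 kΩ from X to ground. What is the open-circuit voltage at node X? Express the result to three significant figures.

R1' = 2.89 + 13.3 = 16.19 kΩ (source resistance + R1).
V_th is the unloaded tap voltage: V_supply · R2/(R1'+R2) = 18.1 × 0.5587 = 10.11 V.

V_th ≈ 10.1 V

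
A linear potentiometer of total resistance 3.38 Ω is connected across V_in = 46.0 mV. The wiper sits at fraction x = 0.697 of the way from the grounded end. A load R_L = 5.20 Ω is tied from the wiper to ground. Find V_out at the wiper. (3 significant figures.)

V_out ≈ 28.2 mV

Lower segment x·R_p = 2.356 Ω; upper segment (1−x)·R_p = 1.024 Ω.
R_L loads the lower segment: effective lower R = 1.621 Ω.
V_out = 46.0 × 1.621/(1.024 + 1.621) = 28.19 mV.
(Unloaded: V_out = x·V_in = 32.1 mV.)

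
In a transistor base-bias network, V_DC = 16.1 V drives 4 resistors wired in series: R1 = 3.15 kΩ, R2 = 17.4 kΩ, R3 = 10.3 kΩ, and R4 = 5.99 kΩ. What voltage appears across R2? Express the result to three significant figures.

V ≈ 7.60 V

ΣR = 3.15 + 17.4 + 10.3 + 5.99 = 36.84 kΩ.
Voltage divider: V = V_DC · (17.40 / 36.84) = 16.1 × 0.4723 = 7.604 V.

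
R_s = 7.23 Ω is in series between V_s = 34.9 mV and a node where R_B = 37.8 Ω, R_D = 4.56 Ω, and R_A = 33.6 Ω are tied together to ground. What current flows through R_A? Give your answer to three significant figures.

Equivalent of the parallel group: R_p = 3.630 Ω.
Node voltage V_A = V_s · R_p/(R_s + R_p) = 34.9 × 0.3342 = 11.66 mV.
Branch current I = V_A/R_A = 11.66/33.6 = 0.3472 mA.
(Check via current divider: I_total = 3.214 mA; share G_k/ΣG = 0.1080 → same result.)

I ≈ 0.347 mA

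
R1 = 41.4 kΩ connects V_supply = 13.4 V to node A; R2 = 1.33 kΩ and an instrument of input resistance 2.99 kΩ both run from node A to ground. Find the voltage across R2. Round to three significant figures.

The load sits in parallel with R2, giving an effective lower resistance R2' = R2·R_L/(R2+R_L) = 0.9205 kΩ.
Then V_out = V_supply · R2'/(R1 + R2') = 13.4 × 0.9205/42.32 = 0.2915 V.

V_out ≈ 0.291 V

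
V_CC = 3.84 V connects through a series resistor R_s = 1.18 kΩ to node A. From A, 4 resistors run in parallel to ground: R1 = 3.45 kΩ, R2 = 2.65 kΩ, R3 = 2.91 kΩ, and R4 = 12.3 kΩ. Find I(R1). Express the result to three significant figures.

I ≈ 0.486 mA

Parallel bank: R_p = 1/(1/3.45 + 1/2.65 + 1/2.91 + 1/12.3) = 0.9156 kΩ.
V_A by voltage divider: V_A = 3.84 × 0.9156/(1.18 + 0.9156) = 1.678 V.
Branch current I = V_A/R1 = 1.678/3.45 = 0.4863 mA.
(Equivalently: I_total = 1.832 mA, then current-divider fraction G_k/ΣG = 0.2654.)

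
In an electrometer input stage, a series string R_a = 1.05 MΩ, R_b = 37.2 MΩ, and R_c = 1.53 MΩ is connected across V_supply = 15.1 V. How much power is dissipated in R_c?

ΣR = 39.78 MΩ → I = 15.1/39.78 = 0.3796 µA.
P(R_c) = I²·R_c = (0.3796)² × 1.53 = 0.2205 µW.

P ≈ 0.220 µW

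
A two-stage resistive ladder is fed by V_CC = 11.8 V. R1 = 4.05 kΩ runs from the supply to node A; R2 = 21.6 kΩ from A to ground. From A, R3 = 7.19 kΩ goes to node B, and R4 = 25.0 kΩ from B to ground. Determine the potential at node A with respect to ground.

V_A ≈ 8.98 V

The second stage (R3 + R4 = 32.19 kΩ) loads node A in parallel with R2.
Effective lower resistance at A: R2 ‖ 32.19 = 12.93 kΩ.
First divider: V_A = V_CC · 12.93/(4.05 + 12.93) = 8.985 V.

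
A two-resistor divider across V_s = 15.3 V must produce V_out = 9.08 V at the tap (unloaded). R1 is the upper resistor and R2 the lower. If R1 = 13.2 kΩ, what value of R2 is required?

Required fraction k = V_out/V_s = 0.5935.
So R2 = R1 · V_out/(V_s − V_out) = 13.2 × 9.08/(15.3 − 9.08) = 13.2 × 1.460 = 19.27 kΩ.

R2 ≈ 19.3 kΩ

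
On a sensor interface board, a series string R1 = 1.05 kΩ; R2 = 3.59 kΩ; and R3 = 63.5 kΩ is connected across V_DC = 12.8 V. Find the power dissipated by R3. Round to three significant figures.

P ≈ 2.24 mW

The common current is I = 12.8/68.14 = 0.1878 mA.
P = I²R = 0.03529 × 63.5 = 2.241 mW.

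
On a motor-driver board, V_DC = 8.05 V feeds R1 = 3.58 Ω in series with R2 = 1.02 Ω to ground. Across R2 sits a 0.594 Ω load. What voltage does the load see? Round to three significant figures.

V_out ≈ 0.764 V

First combine the lower leg with the load: R2 ‖ R_L = 0.3754 Ω.
Then V_out = V_DC · R2'/(R1 + R2') = 8.05 × 0.3754/3.955 = 0.7640 V.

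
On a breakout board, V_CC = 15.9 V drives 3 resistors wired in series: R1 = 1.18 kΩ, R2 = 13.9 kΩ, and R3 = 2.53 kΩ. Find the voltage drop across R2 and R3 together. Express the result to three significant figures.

Series total: ΣR = 1.18 + 13.9 + 2.53 = 17.61 kΩ.
R_{R2..R3} = 13.9 + 2.53 = 16.43 kΩ.
By the voltage-divider rule, V = 15.9 × 16.43/17.61 = 14.83 V.

V ≈ 14.8 V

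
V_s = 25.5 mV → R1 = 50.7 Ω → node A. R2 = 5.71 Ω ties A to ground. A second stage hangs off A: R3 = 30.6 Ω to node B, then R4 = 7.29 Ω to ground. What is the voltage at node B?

V_B ≈ 0.437 mV

The second stage (R3 + R4 = 37.89 Ω) loads node A in parallel with R2.
R2 ‖ (R3+R4) = 4.962 Ω.
V_A = 25.5 × 4.962/(50.7 + 4.962) = 2.273 mV.
V_B = V_A × 0.1924 = 0.4374 mV.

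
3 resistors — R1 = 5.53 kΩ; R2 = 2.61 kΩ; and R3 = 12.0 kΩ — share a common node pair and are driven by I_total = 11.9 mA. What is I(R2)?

I ≈ 7.04 mA

Total conductance ΣG = 1/5.53 + 1/2.61 + 1/12.0 = 0.6473 (units of 1/kΩ).
R2 takes the fraction G_k/ΣG = 0.3831/0.6473 = 0.5919, so I = 11.9 × 0.5919 = 7.044 mA.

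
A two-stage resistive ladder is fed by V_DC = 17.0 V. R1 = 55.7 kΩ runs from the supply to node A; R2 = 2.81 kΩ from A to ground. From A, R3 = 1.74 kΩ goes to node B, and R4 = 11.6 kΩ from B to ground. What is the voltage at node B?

V_B ≈ 0.591 V

Node A sees R2 in parallel with the series input of stage 2, R3 + R4 = 13.34 kΩ.
Effective lower resistance at A: R2 ‖ 13.34 = 2.321 kΩ.
First divider: V_A = V_DC · 2.321/(55.7 + 2.321) = 0.6801 V.
V_B = V_A × 0.8696 = 0.5914 V.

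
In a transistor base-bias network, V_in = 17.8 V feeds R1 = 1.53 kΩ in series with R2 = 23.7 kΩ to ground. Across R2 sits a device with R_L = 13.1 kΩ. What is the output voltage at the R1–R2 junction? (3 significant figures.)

V_out ≈ 15.1 V

The load sits in parallel with R2, giving an effective lower resistance R2' = R2·R_L/(R2+R_L) = 8.437 kΩ.
Then V_out = V_in · R2'/(R1 + R2') = 17.8 × 8.437/9.967 = 15.07 V.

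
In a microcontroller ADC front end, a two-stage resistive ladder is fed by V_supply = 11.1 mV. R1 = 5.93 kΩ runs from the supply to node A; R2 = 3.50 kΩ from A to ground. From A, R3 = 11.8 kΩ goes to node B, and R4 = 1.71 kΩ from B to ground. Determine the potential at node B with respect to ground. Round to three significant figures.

V_B ≈ 0.448 mV

The second stage (R3 + R4 = 13.51 kΩ) loads node A in parallel with R2.
Effective lower resistance at A: R2 ‖ 13.51 = 2.780 kΩ.
V_A = 11.1 × 2.780/(5.93 + 2.780) = 3.543 mV.
Stage 2 is unloaded, so V_B = V_A · R4/(R3+R4) = 3.543 × 1.71/13.51 = 0.4484 mV.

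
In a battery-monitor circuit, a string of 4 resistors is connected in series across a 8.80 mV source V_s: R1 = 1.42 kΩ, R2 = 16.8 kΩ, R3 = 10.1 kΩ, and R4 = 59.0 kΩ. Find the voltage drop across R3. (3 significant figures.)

Total series resistance ΣR = 1.42 + 16.8 + 10.1 + 59.0 = 87.32 kΩ.
Voltage divider: V = V_s · (10.10 / 87.32) = 8.80 × 0.1157 = 1.018 mV.

V ≈ 1.02 mV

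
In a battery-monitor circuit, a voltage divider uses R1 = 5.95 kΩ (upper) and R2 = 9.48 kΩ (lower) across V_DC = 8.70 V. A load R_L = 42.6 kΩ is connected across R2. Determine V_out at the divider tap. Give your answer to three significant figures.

First combine the lower leg with the load: R2 ‖ R_L = 7.754 kΩ.
Now apply the divider: V_out = 8.70 × 0.5658 = 4.923 V.

V_out ≈ 4.92 V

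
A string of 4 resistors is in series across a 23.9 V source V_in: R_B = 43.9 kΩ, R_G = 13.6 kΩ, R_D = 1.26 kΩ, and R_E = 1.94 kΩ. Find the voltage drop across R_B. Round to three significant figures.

Series total: ΣR = 43.9 + 13.6 + 1.26 + 1.94 = 60.70 kΩ.
Voltage divider: V = V_in · (43.90 / 60.70) = 23.9 × 0.7232 = 17.29 V.

V ≈ 17.3 V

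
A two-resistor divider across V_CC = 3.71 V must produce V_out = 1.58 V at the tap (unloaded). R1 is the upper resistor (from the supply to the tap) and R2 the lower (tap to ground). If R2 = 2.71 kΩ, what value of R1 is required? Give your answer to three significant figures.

R1 ≈ 3.65 kΩ

V_out/V_CC = R2/(R1+R2) = 0.4259.
R1 = R2·(1/k − 1) = 2.71 × 1.348 = 3.653 kΩ.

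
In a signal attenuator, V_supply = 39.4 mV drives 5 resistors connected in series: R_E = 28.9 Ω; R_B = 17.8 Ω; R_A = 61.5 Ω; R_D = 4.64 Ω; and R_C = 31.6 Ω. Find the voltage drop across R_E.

Series total: ΣR = 28.9 + 17.8 + 61.5 + 4.64 + 31.6 = 144.4 Ω.
V = V_supply · R/ΣR = 39.4 × 0.2001 = 7.883 mV.

V ≈ 7.88 mV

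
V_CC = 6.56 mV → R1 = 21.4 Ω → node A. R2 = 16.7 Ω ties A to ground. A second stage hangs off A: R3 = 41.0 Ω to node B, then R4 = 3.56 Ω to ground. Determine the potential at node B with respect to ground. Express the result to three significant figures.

V_B ≈ 0.190 mV

Node A sees R2 in parallel with the series input of stage 2, R3 + R4 = 44.56 Ω.
Effective lower resistance at A: R2 ‖ 44.56 = 12.15 Ω.
So V_A = 6.56 × 0.3621 = 2.375 mV.
V_B = V_A × 0.07989 = 0.1898 mV.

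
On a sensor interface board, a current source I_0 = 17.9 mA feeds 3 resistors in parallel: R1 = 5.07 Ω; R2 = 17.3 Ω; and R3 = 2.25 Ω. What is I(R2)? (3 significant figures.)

I ≈ 1.48 mA

ΣG = 1/5.07 + 1/17.3 + 1/2.25 = 0.6995.
Current divider: I(R2) = I_0 · G_k/ΣG = 17.9 × (0.05780/0.6995) = 17.9 × 0.08264 = 1.479 mA.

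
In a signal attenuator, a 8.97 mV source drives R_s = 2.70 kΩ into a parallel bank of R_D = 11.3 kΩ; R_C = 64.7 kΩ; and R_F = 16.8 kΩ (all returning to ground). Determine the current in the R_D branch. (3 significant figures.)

Parallel bank: R_p = 1/(1/11.3 + 1/64.7 + 1/16.8) = 6.117 kΩ.
V_A = 8.97 × 6.117/8.817 = 6.223 mV.
Branch current I = V_A/R_D = 6.223/11.3 = 0.5507 µA.
(Check via current divider: I_total = 1.017 µA; share G_k/ΣG = 0.5413 → same result.)

I ≈ 0.551 µA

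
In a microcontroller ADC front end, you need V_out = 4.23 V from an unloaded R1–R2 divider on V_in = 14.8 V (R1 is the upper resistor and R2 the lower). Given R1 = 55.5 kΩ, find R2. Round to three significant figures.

Required fraction k = V_out/V_in = 0.2858.
So R2 = R1 · V_out/(V_in − V_out) = 55.5 × 4.23/(14.8 − 4.23) = 55.5 × 0.4002 = 22.21 kΩ.

R2 ≈ 22.2 kΩ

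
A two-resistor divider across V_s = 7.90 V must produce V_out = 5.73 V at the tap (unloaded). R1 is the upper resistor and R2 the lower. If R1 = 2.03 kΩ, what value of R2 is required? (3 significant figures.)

V_out/V_s = R2/(R1+R2) = 0.7253.
R2 = R1 · 0.7253/(1 − 0.7253) = 5.360 kΩ.

R2 ≈ 5.36 kΩ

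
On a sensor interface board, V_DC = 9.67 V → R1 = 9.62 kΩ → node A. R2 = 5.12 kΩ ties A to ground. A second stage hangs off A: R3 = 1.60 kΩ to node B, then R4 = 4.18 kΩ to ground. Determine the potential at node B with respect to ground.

Node A sees R2 in parallel with the series input of stage 2, R3 + R4 = 5.780 kΩ.
R2 ‖ (R3+R4) = 2.715 kΩ.
V_A = 9.67 × 2.715/(9.62 + 2.715) = 2.128 V.
Then the unloaded second divider: V_B = V_A × R4/(R3+R4) = 2.128 × 0.7232 = 1.539 V.

V_B ≈ 1.54 V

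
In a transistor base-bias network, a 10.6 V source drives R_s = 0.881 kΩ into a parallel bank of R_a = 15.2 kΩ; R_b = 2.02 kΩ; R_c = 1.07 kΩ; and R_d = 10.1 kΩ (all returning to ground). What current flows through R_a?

Equivalent of the parallel group: R_p = 0.6272 kΩ.
V_A by voltage divider: V_A = 10.6 × 0.6272/(0.881 + 0.6272) = 4.408 V.
Branch current I = V_A/R_a = 4.408/15.2 = 0.2900 mA.

I ≈ 0.290 mA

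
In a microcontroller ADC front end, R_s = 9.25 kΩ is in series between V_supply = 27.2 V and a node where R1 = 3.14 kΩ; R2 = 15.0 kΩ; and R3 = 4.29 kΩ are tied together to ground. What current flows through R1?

I ≈ 1.29 mA

Combine the parallel branches: R_p = (1/3.14 + 1/15.0 + 1/4.29)⁻¹ = 1.617 kΩ.
V_A = 27.2 × 1.617/10.87 = 4.048 V.
I(R1) = V_A / R1 = 4.048/3.14 = 1.289 mA.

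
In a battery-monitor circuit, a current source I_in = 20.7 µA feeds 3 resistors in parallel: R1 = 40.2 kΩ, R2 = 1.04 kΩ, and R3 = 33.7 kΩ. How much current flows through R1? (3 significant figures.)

Total conductance ΣG = 1/40.2 + 1/1.04 + 1/33.7 = 1.016 (units of 1/kΩ).
Current divider: I(R1) = I_in · G_k/ΣG = 20.7 × (0.02488/1.016) = 20.7 × 0.02448 = 0.5068 µA.

I ≈ 0.507 µA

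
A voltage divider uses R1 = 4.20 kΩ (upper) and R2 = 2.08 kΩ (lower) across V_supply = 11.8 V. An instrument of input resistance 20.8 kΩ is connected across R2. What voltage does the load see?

V_out ≈ 3.66 V

R2 ‖ R_L = (2.08 × 20.8)/(2.08 + 20.8) = 1.891 kΩ.
Now apply the divider: V_out = 11.8 × 0.3104 = 3.663 V.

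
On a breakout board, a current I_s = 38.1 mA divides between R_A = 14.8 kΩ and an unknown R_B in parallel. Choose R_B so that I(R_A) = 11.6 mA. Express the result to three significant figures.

R_B ≈ 6.48 kΩ

The fraction through R_A equals R_B/(R_A+R_B).
11.6/38.1 = R_B/(R_A + R_B) → R_B = R_A · (0.3045)/(1 − 0.3045) = 14.8 × 0.4377 = 6.478 kΩ.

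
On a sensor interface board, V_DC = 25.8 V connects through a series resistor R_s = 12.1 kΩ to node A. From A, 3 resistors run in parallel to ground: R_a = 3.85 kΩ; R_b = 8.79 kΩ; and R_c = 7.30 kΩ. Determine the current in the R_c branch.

Equivalent of the parallel group: R_p = 1.959 kΩ.
V_A = 25.8 × 1.959/14.06 = 3.595 V.
Branch current I = V_A/R_c = 3.595/7.30 = 0.4924 mA.

I ≈ 0.492 mA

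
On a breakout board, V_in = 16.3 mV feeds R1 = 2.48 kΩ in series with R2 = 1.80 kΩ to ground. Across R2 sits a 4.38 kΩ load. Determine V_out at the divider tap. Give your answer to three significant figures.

R2 ‖ R_L = (1.80 × 4.38)/(1.80 + 4.38) = 1.276 kΩ.
Now apply the divider: V_out = 16.3 × 0.3397 = 5.537 mV.

V_out ≈ 5.54 mV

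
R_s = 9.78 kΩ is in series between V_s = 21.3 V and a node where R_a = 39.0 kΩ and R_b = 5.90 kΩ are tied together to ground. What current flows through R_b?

I ≈ 1.24 mA

Parallel bank: R_p = 1/(1/39.0 + 1/5.90) = 5.125 kΩ.
V_A by voltage divider: V_A = 21.3 × 5.125/(9.78 + 5.125) = 7.324 V.
Branch current I = V_A/R_b = 7.324/5.90 = 1.241 mA.
(Equivalently: I_total = 1.429 mA, then current-divider fraction G_k/ΣG = 0.8686.)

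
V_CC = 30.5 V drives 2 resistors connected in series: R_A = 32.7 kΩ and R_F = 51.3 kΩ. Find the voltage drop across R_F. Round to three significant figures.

ΣR = 32.7 + 51.3 = 84.00 kΩ.
V = V_CC · R/ΣR = 30.5 × 0.6107 = 18.63 V.

V ≈ 18.6 V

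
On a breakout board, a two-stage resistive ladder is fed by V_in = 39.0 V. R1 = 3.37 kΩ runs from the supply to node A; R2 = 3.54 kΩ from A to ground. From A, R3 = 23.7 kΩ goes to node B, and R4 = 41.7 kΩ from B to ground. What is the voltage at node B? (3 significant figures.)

V_B ≈ 12.4 V

Looking into the second stage from A: R3 + R4 = 65.40 kΩ appears in parallel with R2.
Effective lower resistance at A: R2 ‖ 65.40 = 3.358 kΩ.
First divider: V_A = V_in · 3.358/(3.37 + 3.358) = 19.47 V.
V_B = V_A × 0.6376 = 12.41 V.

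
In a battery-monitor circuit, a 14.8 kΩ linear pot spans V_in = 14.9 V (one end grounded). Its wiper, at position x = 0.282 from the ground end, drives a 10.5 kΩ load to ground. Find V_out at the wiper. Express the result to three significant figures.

V_out ≈ 3.27 V

The pot divides into 10.63 kΩ above the wiper and 4.174 kΩ below.
(x·R_p) ‖ R_L = 2.987 kΩ.
V_out = 14.9 × 2.987/(10.63 + 2.987) = 3.269 V.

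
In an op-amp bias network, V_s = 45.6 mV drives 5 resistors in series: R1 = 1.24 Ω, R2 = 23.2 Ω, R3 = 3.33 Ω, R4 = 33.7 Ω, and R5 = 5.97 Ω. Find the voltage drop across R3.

V ≈ 2.25 mV

Series total: ΣR = 1.24 + 23.2 + 3.33 + 33.7 + 5.97 = 67.44 Ω.
Voltage divider: V = V_s · (3.330 / 67.44) = 45.6 × 0.04938 = 2.252 mV.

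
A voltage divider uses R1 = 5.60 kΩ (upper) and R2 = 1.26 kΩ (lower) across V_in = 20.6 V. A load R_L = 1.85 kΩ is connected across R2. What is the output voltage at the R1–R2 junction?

The load sits in parallel with R2, giving an effective lower resistance R2' = R2·R_L/(R2+R_L) = 0.7495 kΩ.
Now apply the divider: V_out = 20.6 × 0.1180 = 2.432 V.

V_out ≈ 2.43 V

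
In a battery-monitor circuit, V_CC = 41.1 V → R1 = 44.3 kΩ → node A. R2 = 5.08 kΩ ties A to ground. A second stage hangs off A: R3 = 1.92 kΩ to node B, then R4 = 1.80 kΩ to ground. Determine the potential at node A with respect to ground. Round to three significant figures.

The second stage (R3 + R4 = 3.720 kΩ) loads node A in parallel with R2.
Effective lower resistance at A: R2 ‖ 3.720 = 2.147 kΩ.
First divider: V_A = V_CC · 2.147/(44.3 + 2.147) = 1.900 V.

V_A ≈ 1.90 V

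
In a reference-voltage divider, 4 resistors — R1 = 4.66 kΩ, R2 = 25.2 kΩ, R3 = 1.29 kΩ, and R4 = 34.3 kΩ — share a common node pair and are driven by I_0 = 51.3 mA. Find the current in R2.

ΣG = 1/4.66 + 1/25.2 + 1/1.29 + 1/34.3 = 1.059.
By the current-divider rule, I = I_0 · G_k/ΣG = 51.3 × 0.03749 = 1.923 mA.

I ≈ 1.92 mA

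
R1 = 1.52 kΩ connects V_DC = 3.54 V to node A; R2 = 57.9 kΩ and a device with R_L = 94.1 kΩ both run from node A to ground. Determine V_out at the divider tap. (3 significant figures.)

R2 ‖ R_L = (57.9 × 94.1)/(57.9 + 94.1) = 35.84 kΩ.
Then V_out = V_DC · R2'/(R1 + R2') = 3.54 × 35.84/37.36 = 3.396 V.
(Unloaded it would be 3.45 V; the load pulls it down.)

V_out ≈ 3.40 V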